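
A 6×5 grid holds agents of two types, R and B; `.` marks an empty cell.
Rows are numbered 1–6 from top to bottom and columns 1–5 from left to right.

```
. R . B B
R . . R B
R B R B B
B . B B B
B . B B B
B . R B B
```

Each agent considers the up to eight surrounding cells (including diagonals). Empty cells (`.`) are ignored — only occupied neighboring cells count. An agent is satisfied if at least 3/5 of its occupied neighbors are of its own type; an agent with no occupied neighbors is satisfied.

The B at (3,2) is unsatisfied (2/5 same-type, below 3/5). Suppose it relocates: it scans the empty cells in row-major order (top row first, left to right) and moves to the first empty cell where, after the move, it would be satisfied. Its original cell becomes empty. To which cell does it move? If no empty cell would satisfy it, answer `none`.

(4,2)

Vacating (3,2). Empty cells in order:
  (1,1): 0/2 same-type → still unsatisfied.
  (1,3): 1/3 same-type → still unsatisfied.
  (2,2): 0/4 same-type → still unsatisfied.
  (2,3): 2/5 same-type → still unsatisfied.
  (4,2): 4/6 same-type → satisfied — stop here.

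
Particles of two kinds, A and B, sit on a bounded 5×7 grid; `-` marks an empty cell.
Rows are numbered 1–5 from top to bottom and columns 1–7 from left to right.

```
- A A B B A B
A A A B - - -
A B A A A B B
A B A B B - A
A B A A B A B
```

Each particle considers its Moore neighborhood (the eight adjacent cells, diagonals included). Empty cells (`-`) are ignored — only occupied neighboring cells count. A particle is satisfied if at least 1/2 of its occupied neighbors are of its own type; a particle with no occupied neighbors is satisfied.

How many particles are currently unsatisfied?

16

(1,2)A 4/4 satisfied
(1,3)A 3/5 satisfied
(1,4)B 2/4 satisfied
(1,5)B 2/3 satisfied
(1,6)A 0/2 not
(1,7)B 0/1 not
(2,1)A 3/4 satisfied
(2,2)A 6/7 satisfied
(2,3)A 5/8 satisfied
(2,4)B 2/7 not
(3,1)A 3/5 satisfied
(3,2)B 1/8 not
(3,3)A 4/8 satisfied
(3,4)A 4/7 satisfied
(3,5)A 1/5 not
(3,6)B 2/4 satisfied
(3,7)B 1/2 satisfied
(4,1)A 2/5 not
(4,2)B 2/8 not
(4,3)A 4/8 satisfied
(4,4)B 2/8 not
(4,5)B 3/7 not
(4,7)A 1/4 not
(5,1)A 1/3 not
(5,2)B 1/5 not
(5,3)A 2/5 not
(5,4)A 2/5 not
(5,5)B 2/4 satisfied
(5,6)A 1/4 not
(5,7)B 0/2 not
Unsatisfied: (1,6), (1,7), (2,4), (3,2), (3,5), (4,1), (4,2), (4,4), (4,5), (4,7), (5,1), (5,2), (5,3), (5,4), (5,6), (5,7) — 16 in total.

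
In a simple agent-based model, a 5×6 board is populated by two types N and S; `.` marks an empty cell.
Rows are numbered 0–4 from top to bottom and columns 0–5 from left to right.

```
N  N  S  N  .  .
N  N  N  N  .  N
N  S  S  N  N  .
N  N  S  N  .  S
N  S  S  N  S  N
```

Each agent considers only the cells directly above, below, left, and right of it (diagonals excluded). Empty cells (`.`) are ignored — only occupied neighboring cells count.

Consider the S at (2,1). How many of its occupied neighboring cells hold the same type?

Occupied neighbors of (2,1): (1,1)=N, (3,1)=N, (2,0)=N, (2,2)=S.
Same type (S): 1 of 4.

1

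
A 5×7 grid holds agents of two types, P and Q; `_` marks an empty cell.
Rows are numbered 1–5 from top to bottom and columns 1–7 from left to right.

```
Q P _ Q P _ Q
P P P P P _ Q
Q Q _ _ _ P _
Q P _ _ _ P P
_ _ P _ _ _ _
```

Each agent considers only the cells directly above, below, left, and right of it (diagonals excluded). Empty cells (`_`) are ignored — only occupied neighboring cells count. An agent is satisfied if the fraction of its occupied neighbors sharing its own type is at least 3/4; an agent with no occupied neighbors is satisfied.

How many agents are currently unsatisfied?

10

(1,1)Q 0/2 ✗
(1,2)P 1/2 ✗
(1,4)Q 0/2 ✗
(1,5)P 1/2 ✗
(1,7)Q 1/1 ✓
(2,1)P 1/3 ✗
(2,2)P 3/4 ✓
(2,3)P 2/2 ✓
(2,4)P 2/3 ✗
(2,5)P 2/2 ✓
(2,7)Q 1/1 ✓
(3,1)Q 2/3 ✗
(3,2)Q 1/3 ✗
(3,6)P 1/1 ✓
(4,1)Q 1/2 ✗
(4,2)P 0/2 ✗
(4,6)P 2/2 ✓
(4,7)P 1/1 ✓
(5,3)P 0/0 ✓
Unsatisfied: (1,1), (1,2), (1,4), (1,5), (2,1), (2,4), (3,1), (3,2), (4,1), (4,2) — 10 in total.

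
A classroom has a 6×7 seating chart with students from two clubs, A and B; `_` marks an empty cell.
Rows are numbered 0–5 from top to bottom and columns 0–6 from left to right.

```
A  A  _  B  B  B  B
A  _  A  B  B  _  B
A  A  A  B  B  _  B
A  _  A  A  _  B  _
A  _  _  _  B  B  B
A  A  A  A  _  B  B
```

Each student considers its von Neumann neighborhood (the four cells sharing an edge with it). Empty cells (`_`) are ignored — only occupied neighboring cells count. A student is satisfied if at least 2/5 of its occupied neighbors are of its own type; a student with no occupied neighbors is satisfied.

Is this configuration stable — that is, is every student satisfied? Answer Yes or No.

Yes

(0,0)A 2/2 ok
(0,1)A 1/1 ok
(0,3)B 2/2 ok
(0,4)B 3/3 ok
(0,5)B 2/2 ok
(0,6)B 2/2 ok
(1,0)A 2/2 ok
(1,2)A 1/2 ok
(1,3)B 3/4 ok
(1,4)B 3/3 ok
(1,6)B 2/2 ok
(2,0)A 3/3 ok
(2,1)A 2/2 ok
(2,2)A 3/4 ok
(2,3)B 2/4 ok
(2,4)B 2/2 ok
(2,6)B 1/1 ok
(3,0)A 2/2 ok
(3,2)A 2/2 ok
(3,3)A 1/2 ok
(3,5)B 1/1 ok
(4,0)A 2/2 ok
(4,4)B 1/1 ok
(4,5)B 4/4 ok
(4,6)B 2/2 ok
(5,0)A 2/2 ok
(5,1)A 2/2 ok
(5,2)A 2/2 ok
(5,3)A 1/1 ok
(5,5)B 2/2 ok
(5,6)B 2/2 ok
All meet the threshold, so the configuration is stable.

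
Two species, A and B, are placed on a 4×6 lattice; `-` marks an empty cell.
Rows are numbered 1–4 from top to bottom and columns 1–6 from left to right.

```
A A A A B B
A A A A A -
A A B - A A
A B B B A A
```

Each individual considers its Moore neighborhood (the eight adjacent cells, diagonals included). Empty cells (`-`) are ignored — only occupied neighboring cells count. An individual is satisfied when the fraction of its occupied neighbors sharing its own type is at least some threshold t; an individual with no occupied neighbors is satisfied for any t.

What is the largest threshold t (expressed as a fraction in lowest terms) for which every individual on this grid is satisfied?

1/4

Row 1: (1,1)A 3/3 · (1,2)A 5/5 · (1,3)A 5/5 · (1,4)A 4/5 · (1,5)B 1/4 · (1,6)B 1/2
Row 2: (2,1)A 5/5 · (2,2)A 7/8 · (2,3)A 6/7 · (2,4)A 5/7 · (2,5)A 4/6
Row 3: (3,1)A 4/5 · (3,2)A 5/8 · (3,3)B 3/7 · (3,5)A 5/6 · (3,6)A 4/4
Row 4: (4,1)A 2/3 · (4,2)B 2/5 · (4,3)B 3/4 · (4,4)B 2/4 · (4,5)A 3/4 · (4,6)A 3/3
The smallest same-type fraction is 1/4 at (1,5), which reduces to 1/4. Any threshold above that leaves this individual unsatisfied.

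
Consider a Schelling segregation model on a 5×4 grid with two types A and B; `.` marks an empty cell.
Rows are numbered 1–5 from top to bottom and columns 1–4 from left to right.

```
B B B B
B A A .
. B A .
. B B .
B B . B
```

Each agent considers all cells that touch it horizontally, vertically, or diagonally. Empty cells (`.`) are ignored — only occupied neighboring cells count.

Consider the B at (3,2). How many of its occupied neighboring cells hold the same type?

3

Occupied neighbors of (3,2): (2,1)=B, (2,2)=A, (2,3)=A, (3,3)=A, (4,2)=B, (4,3)=B.
Same type (B): 3 of 6.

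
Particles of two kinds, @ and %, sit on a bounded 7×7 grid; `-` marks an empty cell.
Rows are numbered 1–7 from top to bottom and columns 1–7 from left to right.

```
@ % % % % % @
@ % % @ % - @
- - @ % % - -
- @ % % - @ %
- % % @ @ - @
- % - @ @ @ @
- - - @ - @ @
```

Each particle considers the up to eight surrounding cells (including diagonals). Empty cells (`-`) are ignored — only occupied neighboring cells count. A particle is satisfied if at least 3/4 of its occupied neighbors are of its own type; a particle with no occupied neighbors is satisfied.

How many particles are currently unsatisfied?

Row 1: (1,1)@ 1/3 ✗ · (1,2)% 3/5 ✗ · (1,3)% 4/5 ✓ · (1,4)% 4/5 ✓ · (1,5)% 3/4 ✓ · (1,6)% 2/4 ✗ · (1,7)@ 1/2 ✗
Row 2: (2,1)@ 1/3 ✗ · (2,2)% 3/6 ✗ · (2,3)% 5/7 ✗ · (2,4)@ 1/8 ✗ · (2,5)% 5/6 ✓ · (2,7)@ 1/2 ✗
Row 3: (3,3)@ 2/7 ✗ · (3,4)% 5/7 ✗ · (3,5)% 3/5 ✗
Row 4: (4,2)@ 1/4 ✗ · (4,3)% 4/7 ✗ · (4,4)% 4/7 ✗ · (4,6)@ 2/4 ✗ · (4,7)% 0/2 ✗
Row 5: (5,2)% 3/4 ✓ · (5,3)% 4/7 ✗ · (5,4)@ 3/6 ✗ · (5,5)@ 5/6 ✓ · (5,7)@ 3/4 ✓
Row 6: (6,2)% 2/2 ✓ · (6,4)@ 4/5 ✓ · (6,5)@ 6/6 ✓ · (6,6)@ 6/6 ✓ · (6,7)@ 4/4 ✓
Row 7: (7,4)@ 2/2 ✓ · (7,6)@ 4/4 ✓ · (7,7)@ 3/3 ✓
Unsatisfied: (1,1), (1,2), (1,6), (1,7), (2,1), (2,2), (2,3), (2,4), (2,7), (3,3), (3,4), (3,5), (4,2), (4,3), (4,4), (4,6), (4,7), (5,3), (5,4) — 19 in total.

19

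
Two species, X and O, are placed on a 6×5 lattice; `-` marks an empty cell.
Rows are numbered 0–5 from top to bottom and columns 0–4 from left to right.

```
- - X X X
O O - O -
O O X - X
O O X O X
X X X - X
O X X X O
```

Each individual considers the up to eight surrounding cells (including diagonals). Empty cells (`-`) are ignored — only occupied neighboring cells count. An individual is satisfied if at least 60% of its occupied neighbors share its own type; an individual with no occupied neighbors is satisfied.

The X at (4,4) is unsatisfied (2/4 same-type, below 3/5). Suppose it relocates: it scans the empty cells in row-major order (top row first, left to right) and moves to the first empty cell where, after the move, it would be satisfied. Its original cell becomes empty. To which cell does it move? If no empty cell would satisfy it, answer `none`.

Vacating (4,4). Empty cells in order:
  (0,0): 0/2 same-type → still unsatisfied.
  (0,1): 1/3 same-type → still unsatisfied.
  (1,2): 3/6 same-type → still unsatisfied.
  (1,4): 3/4 same-type → satisfied — stop here.

(1,4)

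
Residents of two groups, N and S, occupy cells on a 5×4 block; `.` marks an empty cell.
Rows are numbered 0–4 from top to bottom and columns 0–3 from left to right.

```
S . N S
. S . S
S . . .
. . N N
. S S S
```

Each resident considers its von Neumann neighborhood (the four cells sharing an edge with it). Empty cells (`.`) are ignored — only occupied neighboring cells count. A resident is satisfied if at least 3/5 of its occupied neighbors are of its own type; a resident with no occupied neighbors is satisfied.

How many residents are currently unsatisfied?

5

(0,0)S 0/0 satisfied
(0,2)N 0/1 not
(0,3)S 1/2 not
(1,1)S 0/0 satisfied
(1,3)S 1/1 satisfied
(2,0)S 0/0 satisfied
(3,2)N 1/2 not
(3,3)N 1/2 not
(4,1)S 1/1 satisfied
(4,2)S 2/3 satisfied
(4,3)S 1/2 not
Unsatisfied: (0,2), (0,3), (3,2), (3,3), (4,3) — 5 in total.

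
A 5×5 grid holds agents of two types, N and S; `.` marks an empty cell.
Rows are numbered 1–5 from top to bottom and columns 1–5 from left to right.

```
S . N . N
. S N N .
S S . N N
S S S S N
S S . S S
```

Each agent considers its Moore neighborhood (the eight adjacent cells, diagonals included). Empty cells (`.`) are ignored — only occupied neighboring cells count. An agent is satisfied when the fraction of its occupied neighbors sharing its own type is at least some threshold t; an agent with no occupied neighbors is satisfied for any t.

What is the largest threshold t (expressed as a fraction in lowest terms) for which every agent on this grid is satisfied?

2/5

Row 1: (1,1)S 1/1 · (1,3)N 2/3 · (1,5)N 1/1
Row 2: (2,2)S 3/5 · (2,3)N 3/5 · (2,4)N 5/5
Row 3: (3,1)S 4/4 · (3,2)S 5/6 · (3,4)N 4/6 · (3,5)N 3/4
Row 4: (4,1)S 5/5 · (4,2)S 6/6 · (4,3)S 5/6 · (4,4)S 3/6 · (4,5)N 2/5
Row 5: (5,1)S 3/3 · (5,2)S 4/4 · (5,4)S 3/4 · (5,5)S 2/3
The smallest same-type fraction is 2/5 at (4,5), which reduces to 2/5. Any threshold above that leaves this agent unsatisfied.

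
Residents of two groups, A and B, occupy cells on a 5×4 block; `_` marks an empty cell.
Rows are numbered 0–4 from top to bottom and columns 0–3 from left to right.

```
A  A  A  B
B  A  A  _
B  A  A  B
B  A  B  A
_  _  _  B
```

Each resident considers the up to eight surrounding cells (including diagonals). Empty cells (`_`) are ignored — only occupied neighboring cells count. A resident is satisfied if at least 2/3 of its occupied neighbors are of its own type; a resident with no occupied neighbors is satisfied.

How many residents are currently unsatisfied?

Row 0: (0,0)A 2/3 ✓ · (0,1)A 4/5 ✓ · (0,2)A 3/4 ✓ · (0,3)B 0/2 ✗
Row 1: (1,0)B 1/5 ✗ · (1,1)A 6/8 ✓ · (1,2)A 5/7 ✓
Row 2: (2,0)B 2/5 ✗ · (2,1)A 4/8 ✗ · (2,2)A 5/7 ✓ · (2,3)B 1/4 ✗
Row 3: (3,0)B 1/3 ✗ · (3,1)A 2/5 ✗ · (3,2)B 2/6 ✗ · (3,3)A 1/4 ✗
Row 4: (4,3)B 1/2 ✗
Unsatisfied: (0,3), (1,0), (2,0), (2,1), (2,3), (3,0), (3,1), (3,2), (3,3), (4,3) — 10 in total.

10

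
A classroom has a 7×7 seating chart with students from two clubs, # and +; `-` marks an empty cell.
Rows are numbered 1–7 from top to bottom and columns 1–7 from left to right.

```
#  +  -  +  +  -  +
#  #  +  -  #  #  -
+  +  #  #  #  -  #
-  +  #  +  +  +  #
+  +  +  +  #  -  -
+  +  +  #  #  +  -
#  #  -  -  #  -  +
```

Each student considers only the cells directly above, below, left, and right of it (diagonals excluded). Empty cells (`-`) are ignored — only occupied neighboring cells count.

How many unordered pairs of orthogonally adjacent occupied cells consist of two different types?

Scan each occupied cell's neighbors to the right and below so each pair is counted once.
Row 1: #(1,1)–+(1,2)≠ #(1,1)–#(2,1)= +(1,2)–#(2,2)≠ +(1,4)–+(1,5)= +(1,5)–#(2,5)≠  → 3/5 unlike.
Row 2: #(2,1)–#(2,2)= #(2,1)–+(3,1)≠ #(2,2)–+(2,3)≠ #(2,2)–+(3,2)≠ +(2,3)–#(3,3)≠ #(2,5)–#(2,6)= #(2,5)–#(3,5)=  → 4/7 unlike.
Row 3: +(3,1)–+(3,2)= +(3,2)–#(3,3)≠ +(3,2)–+(4,2)= #(3,3)–#(3,4)= #(3,3)–#(4,3)= #(3,4)–#(3,5)= #(3,4)–+(4,4)≠ #(3,5)–+(4,5)≠ #(3,7)–#(4,7)=  → 3/9 unlike.
Row 4: +(4,2)–#(4,3)≠ +(4,2)–+(5,2)= #(4,3)–+(4,4)≠ #(4,3)–+(5,3)≠ +(4,4)–+(4,5)= +(4,4)–+(5,4)= +(4,5)–+(4,6)= +(4,5)–#(5,5)≠ +(4,6)–#(4,7)≠  → 5/9 unlike.
Row 5: +(5,1)–+(5,2)= +(5,1)–+(6,1)= +(5,2)–+(5,3)= +(5,2)–+(6,2)= +(5,3)–+(5,4)= +(5,3)–+(6,3)= +(5,4)–#(5,5)≠ +(5,4)–#(6,4)≠ #(5,5)–#(6,5)=  → 2/9 unlike.
Row 6: +(6,1)–+(6,2)= +(6,1)–#(7,1)≠ +(6,2)–+(6,3)= +(6,2)–#(7,2)≠ +(6,3)–#(6,4)≠ #(6,4)–#(6,5)= #(6,5)–+(6,6)≠ #(6,5)–#(7,5)=  → 4/8 unlike.
Row 7: #(7,1)–#(7,2)=  → 0/1 unlike.
Total adjacent occupied pairs: 48; unlike-type pairs: 21.

21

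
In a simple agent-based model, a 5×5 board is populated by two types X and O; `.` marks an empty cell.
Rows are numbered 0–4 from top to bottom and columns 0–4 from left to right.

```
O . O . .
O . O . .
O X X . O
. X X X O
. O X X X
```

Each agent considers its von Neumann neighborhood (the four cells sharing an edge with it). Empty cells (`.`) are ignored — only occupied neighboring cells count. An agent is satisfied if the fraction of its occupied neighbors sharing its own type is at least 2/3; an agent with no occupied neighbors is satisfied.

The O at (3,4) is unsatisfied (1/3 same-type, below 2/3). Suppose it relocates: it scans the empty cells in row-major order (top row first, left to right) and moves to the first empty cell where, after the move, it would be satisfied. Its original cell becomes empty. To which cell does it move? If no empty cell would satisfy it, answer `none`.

Vacating (3,4). Empty cells in order:
  (0,1): 2/2 same-type → satisfied — stop here.

(0,1)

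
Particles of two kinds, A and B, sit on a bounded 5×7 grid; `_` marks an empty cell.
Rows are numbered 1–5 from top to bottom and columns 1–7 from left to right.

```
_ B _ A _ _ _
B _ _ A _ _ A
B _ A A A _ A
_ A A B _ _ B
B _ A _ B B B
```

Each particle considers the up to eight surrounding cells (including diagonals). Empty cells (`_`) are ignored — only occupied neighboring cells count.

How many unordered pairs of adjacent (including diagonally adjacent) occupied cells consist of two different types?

Scan each occupied cell's neighbors to the right and below (and the two forward diagonals) so each pair is counted once.
From row 1: 0 unlike of 2 pairs (running 0/2).
From row 2: 0 unlike of 5 pairs (running 0/7).
From row 3: 5 unlike of 10 pairs (running 5/17).
From row 4: 3 unlike of 9 pairs (running 8/26).
From row 5: 0 unlike of 2 pairs (running 8/28).
Total adjacent occupied pairs: 28; unlike-type pairs: 8.

8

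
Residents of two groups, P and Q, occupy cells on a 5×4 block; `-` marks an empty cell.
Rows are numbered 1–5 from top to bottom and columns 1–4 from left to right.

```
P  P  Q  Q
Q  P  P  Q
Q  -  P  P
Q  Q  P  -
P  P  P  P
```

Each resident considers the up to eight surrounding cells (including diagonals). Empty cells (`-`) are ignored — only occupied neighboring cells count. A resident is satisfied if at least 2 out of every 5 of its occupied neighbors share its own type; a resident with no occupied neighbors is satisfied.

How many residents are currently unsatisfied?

3

(1,1)P 2/3 ✓
(1,2)P 3/5 ✓
(1,3)Q 2/5 ✓
(1,4)Q 2/3 ✓
(2,1)Q 1/4 ✗
(2,2)P 4/7 ✓
(2,3)P 4/7 ✓
(2,4)Q 2/5 ✓
(3,1)Q 3/4 ✓
(3,3)P 4/6 ✓
(3,4)P 3/4 ✓
(4,1)Q 2/4 ✓
(4,2)Q 2/7 ✗
(4,3)P 5/6 ✓
(5,1)P 1/3 ✗
(5,2)P 3/5 ✓
(5,3)P 3/4 ✓
(5,4)P 2/2 ✓
Unsatisfied: (2,1), (4,2), (5,1) — 3 in total.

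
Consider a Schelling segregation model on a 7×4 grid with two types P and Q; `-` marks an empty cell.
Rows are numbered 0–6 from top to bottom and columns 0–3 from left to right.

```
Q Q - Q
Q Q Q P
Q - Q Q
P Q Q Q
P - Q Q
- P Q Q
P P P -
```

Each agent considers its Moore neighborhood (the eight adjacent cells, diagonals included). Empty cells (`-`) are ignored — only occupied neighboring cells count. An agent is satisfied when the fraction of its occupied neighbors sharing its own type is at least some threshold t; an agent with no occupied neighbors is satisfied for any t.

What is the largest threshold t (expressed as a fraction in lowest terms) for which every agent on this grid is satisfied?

0/1

(0,0)Q 3/3
(0,1)Q 4/4
(0,3)Q 1/2
(1,0)Q 4/4
(1,1)Q 6/6
(1,2)Q 5/6
(1,3)P 0/4
(2,0)Q 3/4
(2,2)Q 6/7
(2,3)Q 4/5
(3,0)P 1/3
(3,1)Q 4/6
(3,2)Q 6/6
(3,3)Q 5/5
(4,0)P 2/3
(4,2)Q 6/7
(4,3)Q 5/5
(5,1)P 4/6
(5,2)Q 3/6
(5,3)Q 3/4
(6,0)P 2/2
(6,1)P 3/4
(6,2)P 2/4
The smallest same-type fraction is 0/4 at (1,3), which reduces to 0/1. Any threshold above that leaves this agent unsatisfied.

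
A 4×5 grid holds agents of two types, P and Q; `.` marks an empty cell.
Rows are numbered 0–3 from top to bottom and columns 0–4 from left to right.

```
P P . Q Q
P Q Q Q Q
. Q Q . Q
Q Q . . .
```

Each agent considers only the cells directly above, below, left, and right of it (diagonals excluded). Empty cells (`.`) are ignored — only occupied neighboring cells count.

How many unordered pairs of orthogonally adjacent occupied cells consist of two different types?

2

Scan each occupied cell's neighbors to the right and below so each pair is counted once.
From row 0: 1 unlike of 6 pairs (running 1/6).
From row 1: 1 unlike of 7 pairs (running 2/13).
From row 2: 0 unlike of 2 pairs (running 2/15).
From row 3: 0 unlike of 1 pairs (running 2/16).
Total adjacent occupied pairs: 16; unlike-type pairs: 2.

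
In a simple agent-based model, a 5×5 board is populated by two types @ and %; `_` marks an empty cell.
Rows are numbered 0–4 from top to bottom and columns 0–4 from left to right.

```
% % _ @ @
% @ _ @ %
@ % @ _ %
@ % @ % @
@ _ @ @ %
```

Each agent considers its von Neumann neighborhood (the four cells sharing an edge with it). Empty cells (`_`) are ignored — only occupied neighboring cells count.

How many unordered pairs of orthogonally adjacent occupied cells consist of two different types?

Scan each occupied cell's neighbors to the right and below so each pair is counted once.
Row 0: %(0,0)–%(0,1)= %(0,0)–%(1,0)= %(0,1)–@(1,1)≠ @(0,3)–@(0,4)= @(0,3)–@(1,3)= @(0,4)–%(1,4)≠  → 2/6 unlike.
Row 1: %(1,0)–@(1,1)≠ %(1,0)–@(2,0)≠ @(1,1)–%(2,1)≠ @(1,3)–%(1,4)≠ %(1,4)–%(2,4)=  → 4/5 unlike.
Row 2: @(2,0)–%(2,1)≠ @(2,0)–@(3,0)= %(2,1)–@(2,2)≠ %(2,1)–%(3,1)= @(2,2)–@(3,2)= %(2,4)–@(3,4)≠  → 3/6 unlike.
Row 3: @(3,0)–%(3,1)≠ @(3,0)–@(4,0)= %(3,1)–@(3,2)≠ @(3,2)–%(3,3)≠ @(3,2)–@(4,2)= %(3,3)–@(3,4)≠ %(3,3)–@(4,3)≠ @(3,4)–%(4,4)≠  → 6/8 unlike.
Row 4: @(4,2)–@(4,3)= @(4,3)–%(4,4)≠  → 1/2 unlike.
Total adjacent occupied pairs: 27; unlike-type pairs: 16.

16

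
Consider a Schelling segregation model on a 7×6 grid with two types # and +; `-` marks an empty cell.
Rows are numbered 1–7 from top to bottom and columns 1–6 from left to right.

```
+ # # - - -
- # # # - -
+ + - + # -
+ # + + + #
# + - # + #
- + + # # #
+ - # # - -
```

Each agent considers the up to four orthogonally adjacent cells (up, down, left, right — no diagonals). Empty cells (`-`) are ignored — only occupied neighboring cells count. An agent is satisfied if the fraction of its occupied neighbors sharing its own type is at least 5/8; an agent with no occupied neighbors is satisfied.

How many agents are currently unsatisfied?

16

Row 1: (1,1)+ 0/1 unhappy · (1,2)# 2/3 ok · (1,3)# 2/2 ok
Row 2: (2,2)# 2/3 ok · (2,3)# 3/3 ok · (2,4)# 1/2 unhappy
Row 3: (3,1)+ 2/2 ok · (3,2)+ 1/3 unhappy · (3,4)+ 1/3 unhappy · (3,5)# 0/2 unhappy
Row 4: (4,1)+ 1/3 unhappy · (4,2)# 0/4 unhappy · (4,3)+ 1/2 unhappy · (4,4)+ 3/4 ok · (4,5)+ 2/4 unhappy · (4,6)# 1/2 unhappy
Row 5: (5,1)# 0/2 unhappy · (5,2)+ 1/3 unhappy · (5,4)# 1/3 unhappy · (5,5)+ 1/4 unhappy · (5,6)# 2/3 ok
Row 6: (6,2)+ 2/2 ok · (6,3)+ 1/3 unhappy · (6,4)# 3/4 ok · (6,5)# 2/3 ok · (6,6)# 2/2 ok
Row 7: (7,1)+ 0/0 ok · (7,3)# 1/2 unhappy · (7,4)# 2/2 ok
Unsatisfied: (1,1), (2,4), (3,2), (3,4), (3,5), (4,1), (4,2), (4,3), (4,5), (4,6), (5,1), (5,2), (5,4), (5,5), (6,3), (7,3) — 16 in total.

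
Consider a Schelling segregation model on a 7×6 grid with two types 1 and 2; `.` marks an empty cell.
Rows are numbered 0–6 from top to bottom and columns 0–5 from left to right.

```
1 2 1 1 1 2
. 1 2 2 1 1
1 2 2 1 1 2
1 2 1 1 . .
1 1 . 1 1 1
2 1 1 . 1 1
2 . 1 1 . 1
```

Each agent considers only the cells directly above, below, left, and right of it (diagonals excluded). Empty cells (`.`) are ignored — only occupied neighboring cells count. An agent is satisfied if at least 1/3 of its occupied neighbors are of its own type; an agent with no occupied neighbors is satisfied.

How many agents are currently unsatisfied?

7

Row 0: (0,0)1 0/1 unhappy · (0,1)2 0/3 unhappy · (0,2)1 1/3 ok · (0,3)1 2/3 ok · (0,4)1 2/3 ok · (0,5)2 0/2 unhappy
Row 1: (1,1)1 0/3 unhappy · (1,2)2 2/4 ok · (1,3)2 1/4 unhappy · (1,4)1 3/4 ok · (1,5)1 1/3 ok
Row 2: (2,0)1 1/2 ok · (2,1)2 2/4 ok · (2,2)2 2/4 ok · (2,3)1 2/4 ok · (2,4)1 2/3 ok · (2,5)2 0/2 unhappy
Row 3: (3,0)1 2/3 ok · (3,1)2 1/4 unhappy · (3,2)1 1/3 ok · (3,3)1 3/3 ok
Row 4: (4,0)1 2/3 ok · (4,1)1 2/3 ok · (4,3)1 2/2 ok · (4,4)1 3/3 ok · (4,5)1 2/2 ok
Row 5: (5,0)2 1/3 ok · (5,1)1 2/3 ok · (5,2)1 2/2 ok · (5,4)1 2/2 ok · (5,5)1 3/3 ok
Row 6: (6,0)2 1/1 ok · (6,2)1 2/2 ok · (6,3)1 1/1 ok · (6,5)1 1/1 ok
Unsatisfied: (0,0), (0,1), (0,5), (1,1), (1,3), (2,5), (3,1) — 7 in total.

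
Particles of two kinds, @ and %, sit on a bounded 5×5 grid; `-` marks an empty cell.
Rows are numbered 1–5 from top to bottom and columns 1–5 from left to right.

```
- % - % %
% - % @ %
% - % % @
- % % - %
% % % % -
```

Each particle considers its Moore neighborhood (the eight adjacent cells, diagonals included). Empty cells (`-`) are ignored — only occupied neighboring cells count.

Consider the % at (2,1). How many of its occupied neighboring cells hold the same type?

Occupied neighbors of (2,1): (1,2)=%, (3,1)=%.
Same type (%): 2 of 2.

2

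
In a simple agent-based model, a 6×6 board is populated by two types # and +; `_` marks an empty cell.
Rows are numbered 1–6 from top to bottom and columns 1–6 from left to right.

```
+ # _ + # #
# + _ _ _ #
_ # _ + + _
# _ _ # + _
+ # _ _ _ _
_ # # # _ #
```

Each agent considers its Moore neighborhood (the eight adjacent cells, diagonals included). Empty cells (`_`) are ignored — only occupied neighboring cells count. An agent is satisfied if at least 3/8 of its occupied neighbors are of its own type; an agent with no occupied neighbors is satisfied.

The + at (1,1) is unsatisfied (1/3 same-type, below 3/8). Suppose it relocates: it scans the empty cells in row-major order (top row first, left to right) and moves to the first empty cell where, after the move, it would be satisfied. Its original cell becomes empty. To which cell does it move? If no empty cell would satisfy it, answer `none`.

(1,3)

Vacating (1,1). Empty cells in order:
  (1,3): 2/3 same-type → satisfied — stop here.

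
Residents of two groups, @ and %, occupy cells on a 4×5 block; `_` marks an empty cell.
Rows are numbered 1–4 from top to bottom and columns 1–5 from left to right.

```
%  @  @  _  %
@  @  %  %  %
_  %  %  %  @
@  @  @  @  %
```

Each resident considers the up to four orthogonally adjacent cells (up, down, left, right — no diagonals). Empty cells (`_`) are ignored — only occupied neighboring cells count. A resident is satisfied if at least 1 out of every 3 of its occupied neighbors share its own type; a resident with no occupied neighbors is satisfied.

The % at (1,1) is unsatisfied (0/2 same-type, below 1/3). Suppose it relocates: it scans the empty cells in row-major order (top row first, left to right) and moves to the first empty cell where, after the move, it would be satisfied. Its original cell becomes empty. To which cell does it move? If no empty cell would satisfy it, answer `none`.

Vacating (1,1). Empty cells in order:
  (1,4): 2/3 same-type → satisfied — stop here.

(1,4)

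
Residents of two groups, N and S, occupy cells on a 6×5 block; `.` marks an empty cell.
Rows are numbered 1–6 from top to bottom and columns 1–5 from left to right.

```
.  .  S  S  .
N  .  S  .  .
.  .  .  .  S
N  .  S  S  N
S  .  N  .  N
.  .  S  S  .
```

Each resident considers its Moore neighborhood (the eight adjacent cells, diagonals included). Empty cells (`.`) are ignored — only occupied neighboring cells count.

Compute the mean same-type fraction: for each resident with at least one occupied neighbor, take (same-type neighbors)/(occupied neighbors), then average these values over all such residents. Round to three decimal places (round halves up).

Row 1: (1,3)S 2/2 · (1,4)S 2/2
Row 2: (2,1)N — no occupied neighbors · (2,3)S 2/2
Row 3: (3,5)S 1/2
Row 4: (4,1)N 0/1 · (4,3)S 1/2 · (4,4)S 2/5 · (4,5)N 1/3
Row 5: (5,1)S 0/1 · (5,3)N 0/4 · (5,5)N 1/3
Row 6: (6,3)S 1/2 · (6,4)S 1/3
Sum over 13 residents: 2/2 + 2/2 + 2/2 + 1/2 + 0/1 + 1/2 + 2/5 + 1/3 + 0/1 + 0/4 + 1/3 + 1/2 + 1/3 = 59/10; mean = 59/10 ÷ 13 = 59/130 = 0.453846… → 0.454.

0.454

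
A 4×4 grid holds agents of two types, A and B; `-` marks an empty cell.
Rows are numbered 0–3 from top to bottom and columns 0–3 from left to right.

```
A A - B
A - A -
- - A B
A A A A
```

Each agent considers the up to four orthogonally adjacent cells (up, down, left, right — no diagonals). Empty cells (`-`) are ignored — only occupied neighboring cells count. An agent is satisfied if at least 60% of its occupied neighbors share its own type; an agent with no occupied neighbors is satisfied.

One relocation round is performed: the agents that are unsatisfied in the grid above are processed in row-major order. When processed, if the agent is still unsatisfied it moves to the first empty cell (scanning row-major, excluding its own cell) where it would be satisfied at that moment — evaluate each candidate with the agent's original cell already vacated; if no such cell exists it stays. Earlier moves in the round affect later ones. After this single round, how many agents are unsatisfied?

Initially unsatisfied (in order): (2,3), (3,3).
  (2,3): no empty cell satisfies it; stays.
  (3,3) → (0,2).
Resulting grid:
A A A B
A - A -
- - A B
A A A -
Unsatisfied now: (0,3), (2,3).

2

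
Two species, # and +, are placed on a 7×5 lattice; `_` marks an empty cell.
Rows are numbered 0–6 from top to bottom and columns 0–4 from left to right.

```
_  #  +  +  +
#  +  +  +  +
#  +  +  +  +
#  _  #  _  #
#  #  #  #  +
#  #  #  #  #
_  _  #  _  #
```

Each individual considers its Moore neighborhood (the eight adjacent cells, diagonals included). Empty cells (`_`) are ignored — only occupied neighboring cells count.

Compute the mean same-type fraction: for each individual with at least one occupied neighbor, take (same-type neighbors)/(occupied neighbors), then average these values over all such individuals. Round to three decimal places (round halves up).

(0,1)# 1/4
(0,2)+ 4/5
(0,3)+ 5/5
(0,4)+ 3/3
(1,0)# 2/4
(1,1)+ 4/7
(1,2)+ 7/8
(1,3)+ 8/8
(1,4)+ 5/5
(2,0)# 2/4
(2,1)+ 3/7
(2,2)+ 5/6
(2,3)+ 5/7
(2,4)+ 3/4
(3,0)# 3/4
(3,2)# 3/6
(3,4)# 1/4
(4,0)# 4/4
(4,1)# 7/7
(4,2)# 6/6
(4,3)# 6/7
(4,4)+ 0/4
(5,0)# 3/3
(5,1)# 6/6
(5,2)# 6/6
(5,3)# 6/7
(5,4)# 3/4
(6,2)# 3/3
(6,4)# 2/2
Sum over 29 individuals: 1/4 + 4/5 + 5/5 + 3/3 + 2/4 + 4/7 + 7/8 + 8/8 + 5/5 + 2/4 + 3/7 + 5/6 + 5/7 + 3/4 + 3/4 + 3/6 + 1/4 + 4/4 + 7/7 + 6/6 + 6/7 + 0/4 + 3/3 + 6/6 + 6/6 + 6/7 + 3/4 + 3/3 + 2/2 = 18637/840; mean = 18637/840 ÷ 29 = 18637/24360 = 0.765065… → 0.765.

0.765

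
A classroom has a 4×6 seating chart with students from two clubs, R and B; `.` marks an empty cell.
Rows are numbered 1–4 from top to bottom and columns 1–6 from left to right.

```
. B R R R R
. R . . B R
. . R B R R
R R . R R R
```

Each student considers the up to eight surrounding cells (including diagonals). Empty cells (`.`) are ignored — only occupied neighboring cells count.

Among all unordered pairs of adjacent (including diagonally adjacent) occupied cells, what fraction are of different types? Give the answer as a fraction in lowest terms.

4/11

Scan each occupied cell's neighbors to the right and below (and the two forward diagonals) so each pair is counted once.
Row 1: B(1,2)–R(1,3)≠ B(1,2)–R(2,2)≠ R(1,3)–R(1,4)= R(1,3)–R(2,2)= R(1,4)–R(1,5)= R(1,4)–B(2,5)≠ R(1,5)–R(1,6)= R(1,5)–B(2,5)≠ R(1,5)–R(2,6)= R(1,6)–R(2,6)= R(1,6)–B(2,5)≠  → 5/11 unlike.
Row 2: R(2,2)–R(3,3)= B(2,5)–R(2,6)≠ B(2,5)–R(3,5)≠ B(2,5)–R(3,6)≠ B(2,5)–B(3,4)= R(2,6)–R(3,6)= R(2,6)–R(3,5)=  → 3/7 unlike.
Row 3: R(3,3)–B(3,4)≠ R(3,3)–R(4,4)= R(3,3)–R(4,2)= B(3,4)–R(3,5)≠ B(3,4)–R(4,4)≠ B(3,4)–R(4,5)≠ R(3,5)–R(3,6)= R(3,5)–R(4,5)= R(3,5)–R(4,6)= R(3,5)–R(4,4)= R(3,6)–R(4,6)= R(3,6)–R(4,5)=  → 4/12 unlike.
Row 4: R(4,1)–R(4,2)= R(4,4)–R(4,5)= R(4,5)–R(4,6)=  → 0/3 unlike.
Total adjacent occupied pairs: 33; unlike-type pairs: 12.
12/33 reduces to 4/11.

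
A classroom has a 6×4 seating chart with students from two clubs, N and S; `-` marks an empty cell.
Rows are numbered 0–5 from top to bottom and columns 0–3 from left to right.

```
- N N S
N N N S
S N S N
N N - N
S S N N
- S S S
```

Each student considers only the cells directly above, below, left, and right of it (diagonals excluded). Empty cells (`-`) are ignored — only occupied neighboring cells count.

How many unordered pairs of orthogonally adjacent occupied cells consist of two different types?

14

Scan each occupied cell's neighbors to the right and below so each pair is counted once.
Row 0: N(0,1)–N(0,2)= N(0,1)–N(1,1)= N(0,2)–S(0,3)≠ N(0,2)–N(1,2)= S(0,3)–S(1,3)=  → 1/5 unlike.
Row 1: N(1,0)–N(1,1)= N(1,0)–S(2,0)≠ N(1,1)–N(1,2)= N(1,1)–N(2,1)= N(1,2)–S(1,3)≠ N(1,2)–S(2,2)≠ S(1,3)–N(2,3)≠  → 4/7 unlike.
Row 2: S(2,0)–N(2,1)≠ S(2,0)–N(3,0)≠ N(2,1)–S(2,2)≠ N(2,1)–N(3,1)= S(2,2)–N(2,3)≠ N(2,3)–N(3,3)=  → 4/6 unlike.
Row 3: N(3,0)–N(3,1)= N(3,0)–S(4,0)≠ N(3,1)–S(4,1)≠ N(3,3)–N(4,3)=  → 2/4 unlike.
Row 4: S(4,0)–S(4,1)= S(4,1)–N(4,2)≠ S(4,1)–S(5,1)= N(4,2)–N(4,3)= N(4,2)–S(5,2)≠ N(4,3)–S(5,3)≠  → 3/6 unlike.
Row 5: S(5,1)–S(5,2)= S(5,2)–S(5,3)=  → 0/2 unlike.
Total adjacent occupied pairs: 30; unlike-type pairs: 14.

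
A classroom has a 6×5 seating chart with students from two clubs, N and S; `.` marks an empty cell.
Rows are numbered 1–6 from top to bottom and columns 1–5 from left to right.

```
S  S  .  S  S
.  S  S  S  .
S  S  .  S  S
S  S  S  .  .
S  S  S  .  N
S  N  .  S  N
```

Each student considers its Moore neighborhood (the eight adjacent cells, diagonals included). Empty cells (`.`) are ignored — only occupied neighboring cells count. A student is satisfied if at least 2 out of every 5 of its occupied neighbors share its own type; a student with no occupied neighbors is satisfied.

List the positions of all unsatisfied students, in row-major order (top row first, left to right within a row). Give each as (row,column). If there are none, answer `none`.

Row 1: (1,1)S 2/2 satisfied · (1,2)S 3/3 satisfied · (1,4)S 3/3 satisfied · (1,5)S 2/2 satisfied
Row 2: (2,2)S 5/5 satisfied · (2,3)S 6/6 satisfied · (2,4)S 5/5 satisfied
Row 3: (3,1)S 4/4 satisfied · (3,2)S 6/6 satisfied · (3,4)S 4/4 satisfied · (3,5)S 2/2 satisfied
Row 4: (4,1)S 5/5 satisfied · (4,2)S 7/7 satisfied · (4,3)S 5/5 satisfied
Row 5: (5,1)S 4/5 satisfied · (5,2)S 6/7 satisfied · (5,3)S 4/5 satisfied · (5,5)N 1/2 satisfied
Row 6: (6,1)S 2/3 satisfied · (6,2)N 0/4 not · (6,4)S 1/3 not · (6,5)N 1/2 satisfied

(6,2), (6,4)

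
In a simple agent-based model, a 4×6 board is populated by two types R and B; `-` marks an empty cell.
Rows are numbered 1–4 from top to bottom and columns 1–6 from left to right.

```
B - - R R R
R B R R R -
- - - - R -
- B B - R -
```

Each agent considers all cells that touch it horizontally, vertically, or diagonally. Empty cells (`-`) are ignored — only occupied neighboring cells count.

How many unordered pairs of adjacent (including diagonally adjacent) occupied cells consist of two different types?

3

Scan each occupied cell's neighbors to the right and below (and the two forward diagonals) so each pair is counted once.
Row 1: B(1,1)–R(2,1)≠ B(1,1)–B(2,2)= R(1,4)–R(1,5)= R(1,4)–R(2,4)= R(1,4)–R(2,5)= R(1,4)–R(2,3)= R(1,5)–R(1,6)= R(1,5)–R(2,5)= R(1,5)–R(2,4)= R(1,6)–R(2,5)=  → 1/10 unlike.
Row 2: R(2,1)–B(2,2)≠ B(2,2)–R(2,3)≠ R(2,3)–R(2,4)= R(2,4)–R(2,5)= R(2,4)–R(3,5)= R(2,5)–R(3,5)=  → 2/6 unlike.
Row 3: R(3,5)–R(4,5)=  → 0/1 unlike.
Row 4: B(4,2)–B(4,3)=  → 0/1 unlike.
Total adjacent occupied pairs: 18; unlike-type pairs: 3.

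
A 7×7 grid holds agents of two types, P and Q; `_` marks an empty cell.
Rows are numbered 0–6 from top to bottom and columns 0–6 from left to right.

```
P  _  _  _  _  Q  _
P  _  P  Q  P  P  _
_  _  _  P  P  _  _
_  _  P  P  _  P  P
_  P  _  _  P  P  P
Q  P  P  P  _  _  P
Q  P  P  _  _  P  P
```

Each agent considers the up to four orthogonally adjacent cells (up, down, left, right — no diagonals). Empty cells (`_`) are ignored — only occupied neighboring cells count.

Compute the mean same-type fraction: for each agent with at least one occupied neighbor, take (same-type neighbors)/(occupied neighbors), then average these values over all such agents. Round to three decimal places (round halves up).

0.787

Row 0: (0,0)P 1/1 · (0,5)Q 0/1
Row 1: (1,0)P 1/1 · (1,2)P 0/1 · (1,3)Q 0/3 · (1,4)P 2/3 · (1,5)P 1/2
Row 2: (2,3)P 2/3 · (2,4)P 2/2
Row 3: (3,2)P 1/1 · (3,3)P 2/2 · (3,5)P 2/2 · (3,6)P 2/2
Row 4: (4,1)P 1/1 · (4,4)P 1/1 · (4,5)P 3/3 · (4,6)P 3/3
Row 5: (5,0)Q 1/2 · (5,1)P 3/4 · (5,2)P 3/3 · (5,3)P 1/1 · (5,6)P 2/2
Row 6: (6,0)Q 1/2 · (6,1)P 2/3 · (6,2)P 2/2 · (6,5)P 1/1 · (6,6)P 2/2
Sum over 27 agents: 1/1 + 0/1 + 1/1 + 0/1 + 0/3 + 2/3 + 1/2 + 2/3 + 2/2 + 1/1 + 2/2 + 2/2 + 2/2 + 1/1 + 1/1 + 3/3 + 3/3 + 1/2 + 3/4 + 3/3 + 1/1 + 2/2 + 1/2 + 2/3 + 2/2 + 1/1 + 2/2 = 85/4; mean = 85/4 ÷ 27 = 85/108 = 0.787037… → 0.787.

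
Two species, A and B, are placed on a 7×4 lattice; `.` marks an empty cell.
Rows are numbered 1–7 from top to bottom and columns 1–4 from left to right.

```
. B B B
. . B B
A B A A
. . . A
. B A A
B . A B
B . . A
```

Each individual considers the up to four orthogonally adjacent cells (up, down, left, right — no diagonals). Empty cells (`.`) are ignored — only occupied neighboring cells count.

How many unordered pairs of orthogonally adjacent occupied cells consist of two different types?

Scan each occupied cell's neighbors to the right and below so each pair is counted once.
Row 1: B(1,2)–B(1,3)= B(1,3)–B(1,4)= B(1,3)–B(2,3)= B(1,4)–B(2,4)=  → 0/4 unlike.
Row 2: B(2,3)–B(2,4)= B(2,3)–A(3,3)≠ B(2,4)–A(3,4)≠  → 2/3 unlike.
Row 3: A(3,1)–B(3,2)≠ B(3,2)–A(3,3)≠ A(3,3)–A(3,4)= A(3,4)–A(4,4)=  → 2/4 unlike.
Row 4: A(4,4)–A(5,4)=  → 0/1 unlike.
Row 5: B(5,2)–A(5,3)≠ A(5,3)–A(5,4)= A(5,3)–A(6,3)= A(5,4)–B(6,4)≠  → 2/4 unlike.
Row 6: B(6,1)–B(7,1)= A(6,3)–B(6,4)≠ B(6,4)–A(7,4)≠  → 2/3 unlike.
Total adjacent occupied pairs: 19; unlike-type pairs: 8.

8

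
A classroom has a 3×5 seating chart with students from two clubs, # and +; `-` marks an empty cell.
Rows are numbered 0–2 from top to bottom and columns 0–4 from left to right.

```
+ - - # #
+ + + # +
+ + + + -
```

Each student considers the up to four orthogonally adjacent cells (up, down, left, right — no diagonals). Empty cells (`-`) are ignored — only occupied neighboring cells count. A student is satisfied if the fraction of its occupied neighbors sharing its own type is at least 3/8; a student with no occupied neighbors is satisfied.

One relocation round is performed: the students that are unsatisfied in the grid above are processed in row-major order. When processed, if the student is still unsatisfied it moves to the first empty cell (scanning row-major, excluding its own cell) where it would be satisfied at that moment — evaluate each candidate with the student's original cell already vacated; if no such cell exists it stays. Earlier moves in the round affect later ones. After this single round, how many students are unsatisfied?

1

Initially unsatisfied (in order): (1,3), (1,4).
  (1,3) → (0,2).
  (1,4) → (0,1).
Resulting grid:
+ + # # #
+ + + - -
+ + + + -
Unsatisfied now: (0,2).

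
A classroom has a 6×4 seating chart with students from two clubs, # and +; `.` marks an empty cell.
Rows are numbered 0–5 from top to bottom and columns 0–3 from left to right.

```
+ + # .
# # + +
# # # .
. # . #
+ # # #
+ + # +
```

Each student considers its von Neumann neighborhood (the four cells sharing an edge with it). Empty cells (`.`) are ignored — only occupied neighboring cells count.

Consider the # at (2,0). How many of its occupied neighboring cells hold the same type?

2

Occupied neighbors of (2,0): (1,0)=#, (2,1)=#.
Same type (#): 2 of 2.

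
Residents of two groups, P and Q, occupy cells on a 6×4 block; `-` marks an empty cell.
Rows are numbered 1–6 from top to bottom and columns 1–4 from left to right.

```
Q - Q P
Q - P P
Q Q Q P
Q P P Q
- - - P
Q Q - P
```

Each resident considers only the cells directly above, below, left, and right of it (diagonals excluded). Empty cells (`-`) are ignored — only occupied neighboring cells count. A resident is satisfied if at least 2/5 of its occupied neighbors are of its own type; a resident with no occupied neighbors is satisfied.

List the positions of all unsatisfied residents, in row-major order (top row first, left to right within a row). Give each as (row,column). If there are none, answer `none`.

(1,1)Q 1/1 satisfied
(1,3)Q 0/2 not
(1,4)P 1/2 satisfied
(2,1)Q 2/2 satisfied
(2,3)P 1/3 not
(2,4)P 3/3 satisfied
(3,1)Q 3/3 satisfied
(3,2)Q 2/3 satisfied
(3,3)Q 1/4 not
(3,4)P 1/3 not
(4,1)Q 1/2 satisfied
(4,2)P 1/3 not
(4,3)P 1/3 not
(4,4)Q 0/3 not
(5,4)P 1/2 satisfied
(6,1)Q 1/1 satisfied
(6,2)Q 1/1 satisfied
(6,4)P 1/1 satisfied

(1,3), (2,3), (3,3), (3,4), (4,2), (4,3), (4,4)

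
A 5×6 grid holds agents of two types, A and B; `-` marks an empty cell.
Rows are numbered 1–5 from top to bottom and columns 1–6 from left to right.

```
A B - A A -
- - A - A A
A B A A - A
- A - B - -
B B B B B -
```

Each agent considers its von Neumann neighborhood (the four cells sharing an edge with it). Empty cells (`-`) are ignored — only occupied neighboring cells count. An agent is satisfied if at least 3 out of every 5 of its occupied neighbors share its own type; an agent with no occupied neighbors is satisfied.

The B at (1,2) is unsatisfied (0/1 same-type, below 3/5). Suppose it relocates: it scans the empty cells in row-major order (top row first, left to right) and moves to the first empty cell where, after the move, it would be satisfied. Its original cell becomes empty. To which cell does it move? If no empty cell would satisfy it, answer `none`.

(4,5)

Vacating (1,2). Empty cells in order:
  (1,3): 0/2 same-type → still unsatisfied.
  (1,6): 0/2 same-type → still unsatisfied.
  (2,1): 0/2 same-type → still unsatisfied.
  (2,2): 1/2 same-type → still unsatisfied.
  (2,4): 0/4 same-type → still unsatisfied.
  (3,5): 0/3 same-type → still unsatisfied.
  (4,1): 1/3 same-type → still unsatisfied.
  (4,3): 2/4 same-type → still unsatisfied.
  (4,5): 2/2 same-type → satisfied — stop here.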